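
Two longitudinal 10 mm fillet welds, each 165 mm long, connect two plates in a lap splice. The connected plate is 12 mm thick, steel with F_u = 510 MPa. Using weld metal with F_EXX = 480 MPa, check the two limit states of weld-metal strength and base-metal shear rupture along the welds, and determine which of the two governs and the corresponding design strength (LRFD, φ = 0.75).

φR_n ≈ 504 kN (weld metal governs)

t_e = 0.707 × 10 = 7.07 mm; L = 330 mm.
Weld metal: φR_n = 0.75 × 0.6 × 480 × 7.07 × 330 × 10⁻³ = 503.9 kN.
Base metal (shear rupture): φR_n = 0.75 × 0.6 × 510 × 12 × 330 × 10⁻³ = 908.8 kN.
Governing: weld metal.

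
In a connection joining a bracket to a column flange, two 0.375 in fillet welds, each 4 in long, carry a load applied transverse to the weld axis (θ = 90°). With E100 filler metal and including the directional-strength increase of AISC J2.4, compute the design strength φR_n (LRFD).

φR_n ≈ 143 kips

E100XX → F_EXX = 100 ksi.
t_e = 0.707 × 0.375 = 0.2651 in; A_we = 0.2651 × 8 = 2.121 in².
Directional factor: 1.0 + 0.5 sin^1.5(90°) = 1.5.
F_nw = 0.6 × 100 × 1.5 = 90 ksi.
φR_n = 0.75 × 90 × 2.121 = 143.2 kips.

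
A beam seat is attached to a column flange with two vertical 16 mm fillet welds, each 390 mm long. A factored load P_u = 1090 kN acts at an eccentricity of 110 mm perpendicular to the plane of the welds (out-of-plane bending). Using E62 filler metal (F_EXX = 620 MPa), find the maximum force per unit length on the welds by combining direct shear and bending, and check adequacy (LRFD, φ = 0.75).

L_w = 2 × 390 = 780 mm; section modulus (unit throat) S = 2 × L²/6 = 50700 mm².
Direct shear f_v = P/L_w = 1090×10³/780 = 1397 N/mm.
Moment M = P × e = 1090×10³ × 110 = 119900000 N·mm; bending f_b = M/S = 2365 N/mm.
f_max = √(f_v² + f_b²) = √(1397² + 2365²) = 2747 N/mm.
φr_n = 0.75 × 0.6 × 620 × (0.707 × 16) = 3156 N/mm → adequate.

f_max ≈ 2750 N/mm; adequate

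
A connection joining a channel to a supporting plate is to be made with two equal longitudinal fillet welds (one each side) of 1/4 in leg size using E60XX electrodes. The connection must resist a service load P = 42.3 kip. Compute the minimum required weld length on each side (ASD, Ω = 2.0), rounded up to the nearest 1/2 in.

L = 7 in on each side

E60XX → F_EXX = 60 ksi.
Throat t_e = 0.707 × 0.25 = 0.1767 in.
r_n/Ω = (0.6 × 60 × 0.1767) / 2.0 = 3.181 kip/in.
L_req = P / (r_n/Ω) = 42.3 / 3.181 = 13.3 in total.
Per side: 13.3 / 2 = 6.648 in.
Round up → use L = 7 in on each side.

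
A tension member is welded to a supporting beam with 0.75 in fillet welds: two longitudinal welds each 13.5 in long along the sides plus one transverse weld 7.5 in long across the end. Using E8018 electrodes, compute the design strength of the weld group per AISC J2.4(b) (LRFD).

E80XX → F_EXX = 80 ksi.
t_e = 0.707 × 0.75 = 0.5302 in.
R_nwl = 0.6 × 80 × 0.5302 × 27 = 687.2 kip (longitudinal, 2 welds).
R_nwt = 0.6 × 80 × 0.5302 × 7.5 = 190.9 kip (transverse, base value).
(i) R_nwl + R_nwt = 878.1 kip; (ii) 0.85 R_nwl + 1.5 R_nwt = 870.5 kip.
R_n = max = 878.1 kip [governs: (i)]; φR_n = 658.6 kip.

φR_n ≈ 659 kip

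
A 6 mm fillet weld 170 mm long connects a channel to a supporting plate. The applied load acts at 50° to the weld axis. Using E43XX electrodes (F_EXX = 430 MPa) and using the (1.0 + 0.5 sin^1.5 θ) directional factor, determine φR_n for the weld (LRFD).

t_e = 0.707 × 6 = 4.242 mm; A_we = 4.242 × 170 = 721.1 mm².
Directional factor: 1.0 + 0.5 sin^1.5(50°) = 1.335.
F_nw = 0.6 × 430 × 1.335 = 344.5 MPa.
φR_n = 0.75 × 344.5 × 721.1 × 10⁻³ = 186.3 kN.

φR_n ≈ 186 kN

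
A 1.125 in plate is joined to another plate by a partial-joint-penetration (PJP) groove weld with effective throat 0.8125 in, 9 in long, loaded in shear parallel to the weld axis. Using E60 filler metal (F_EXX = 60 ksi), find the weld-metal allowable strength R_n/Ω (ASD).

Effective throat (given) t_e = 0.8125 in.
A_we = 0.8125 × 9 = 7.312 in².
F_nw = 0.6 F_EXX = 36 ksi.
R_n/Ω = (36 × 7.312) / 2.0 = 131.6 kips.

R_n/Ω ≈ 132 kips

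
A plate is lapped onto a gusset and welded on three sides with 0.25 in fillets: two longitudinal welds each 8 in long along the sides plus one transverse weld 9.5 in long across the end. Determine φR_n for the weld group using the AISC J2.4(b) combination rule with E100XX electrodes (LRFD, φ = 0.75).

E100XX → F_EXX = 100 ksi.
t_e = 0.707 × 0.25 = 0.1767 in.
R_nwl = 0.6 × 100 × 0.1767 × 16 = 169.7 kips (longitudinal, 2 welds).
R_nwt = 0.6 × 100 × 0.1767 × 9.5 = 100.7 kips (transverse, base value).
(i) R_nwl + R_nwt = 270.4 kips; (ii) 0.85 R_nwl + 1.5 R_nwt = 295.3 kips.
R_n = max = 295.3 kips [governs: (ii)]; φR_n = 221.5 kips.

φR_n ≈ 222 kips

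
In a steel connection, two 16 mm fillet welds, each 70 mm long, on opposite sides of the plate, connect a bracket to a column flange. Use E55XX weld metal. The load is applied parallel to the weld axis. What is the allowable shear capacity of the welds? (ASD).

R_n/Ω ≈ 261 kN

E55XX → F_EXX = 550 MPa.
Effective throat t_e = 0.707 × 16 = 11.31 mm.
Total length L = 140 mm; A_we = 11.31 × 140 = 1584 mm².
F_nw = 0.6 F_EXX = 0.6 × 550 = 330 MPa.
R_n = 330 × 1584 × 10⁻³ = 522.6 kN; R_n/Ω = 522.6/2.0 = 261.3 kN.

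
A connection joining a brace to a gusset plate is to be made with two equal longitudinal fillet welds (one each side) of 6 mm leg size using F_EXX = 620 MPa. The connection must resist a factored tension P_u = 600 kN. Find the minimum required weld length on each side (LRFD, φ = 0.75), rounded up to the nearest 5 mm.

Throat t_e = 0.707 × 6 = 4.242 mm.
φr_n = 0.75 × 0.6 × 620 × 4.242 × 10⁻³ = 1.184 kN/mm.
L_req = P_u / φr_n = 600 / 1.184 = 507 mm total.
Per side: 507 / 2 = 253.5 mm.
Round up → use L = 255 mm on each side.

L = 255 mm on each side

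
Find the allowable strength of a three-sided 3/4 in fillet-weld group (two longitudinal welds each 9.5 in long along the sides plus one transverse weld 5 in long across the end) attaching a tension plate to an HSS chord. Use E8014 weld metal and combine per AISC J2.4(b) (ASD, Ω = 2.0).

R_n/Ω ≈ 305 kip

E80XX → F_EXX = 80 ksi.
t_e = 0.707 × 0.75 = 0.5302 in.
R_nwl = 0.6 × 80 × 0.5302 × 19 = 483.6 kip (longitudinal, 2 welds).
R_nwt = 0.6 × 80 × 0.5302 × 5 = 127.3 kip (transverse, base value).
(i) R_nwl + R_nwt = 610.8 kip; (ii) 0.85 R_nwl + 1.5 R_nwt = 601.9 kip.
R_n = max = 610.8 kip [governs: (i)]; R_n/Ω = 305.4 kip.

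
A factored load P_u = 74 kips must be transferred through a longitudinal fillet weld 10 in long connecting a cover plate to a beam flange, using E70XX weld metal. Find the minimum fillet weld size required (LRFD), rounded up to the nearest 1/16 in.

w = 3/8 in

E70XX → F_EXX = 70 ksi.
Total weld length L = 10 in.
Required throat t_e = P_u / (φ × 0.6 F_EXX × L) = 74 / (0.75 × 0.6 × 70 × 10) = 0.2349 in.
Required leg w = t_e / 0.707 = 0.3323 in → use 3/8 in.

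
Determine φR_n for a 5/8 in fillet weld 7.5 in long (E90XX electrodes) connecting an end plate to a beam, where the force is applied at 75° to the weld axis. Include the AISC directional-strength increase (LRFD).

E90XX → F_EXX = 90 ksi.
t_e = 0.707 × 0.625 = 0.4419 in; A_we = 0.4419 × 7.5 = 3.314 in².
Directional factor: 1.0 + 0.5 sin^1.5(75°) = 1.475.
F_nw = 0.6 × 90 × 1.475 = 79.63 ksi.
φR_n = 0.75 × 79.63 × 3.314 = 197.9 kip.

φR_n ≈ 198 kip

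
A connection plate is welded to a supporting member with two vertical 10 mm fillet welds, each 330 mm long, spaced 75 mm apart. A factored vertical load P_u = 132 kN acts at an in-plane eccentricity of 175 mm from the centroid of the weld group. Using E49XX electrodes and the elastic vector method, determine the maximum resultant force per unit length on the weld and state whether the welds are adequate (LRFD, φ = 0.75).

f_max ≈ 640 N/mm; adequate

E49XX → F_EXX = 490 MPa.
Total weld length L_w = 660 mm. Treat welds as unit-width lines.
Polar moment about centroid: J = 2[d³/12 + d(b/2)²] = 2[330³/12 + 330×37.5²] = 6918000 mm³.
Direct shear f_v = P/L_w = 132×10³ / 660 = 200 N/mm (vertical).
Torsion M = P·e = 132×10³ × 175 = 23100000 N·mm.
Critical point at (x, y) = (37.5, 165) from centroid. f_tx = M·y/J = 551 N/mm; f_ty = M·x/J = 125.2 N/mm.
Resultant f_max = √[f_tx² + (f_v + f_ty)²] = √[551² + (200 + 125.2)²] = 639.8 N/mm.
Capacity per unit length: φr_n = 0.75 × 0.6 × 490 × (0.707 × 10) = 1559 N/mm.
639.8 ≤ 1559 → adequate.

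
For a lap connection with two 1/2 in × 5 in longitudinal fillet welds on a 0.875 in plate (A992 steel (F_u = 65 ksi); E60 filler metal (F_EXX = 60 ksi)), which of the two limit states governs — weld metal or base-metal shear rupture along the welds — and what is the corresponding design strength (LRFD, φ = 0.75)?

t_e = 0.707 × 0.5 = 0.3535 in; L = 10 in.
Weld metal: φR_n = 0.75 × 0.6 × 60 × 0.3535 × 10 = 95.44 kips.
Base metal (shear rupture): φR_n = 0.75 × 0.6 × 65 × 0.875 × 10 = 255.9 kips.
Governing: weld metal.

φR_n ≈ 95.4 kips (weld metal governs)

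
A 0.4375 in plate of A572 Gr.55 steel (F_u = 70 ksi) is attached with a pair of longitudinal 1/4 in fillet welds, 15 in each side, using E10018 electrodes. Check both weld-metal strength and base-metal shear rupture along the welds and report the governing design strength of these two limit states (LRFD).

φR_n ≈ 239 kips (weld metal governs)

E100XX → F_EXX = 100 ksi.
t_e = 0.707 × 0.25 = 0.1767 in; L = 30 in.
Weld metal: φR_n = 0.75 × 0.6 × 100 × 0.1767 × 30 = 238.6 kips.
Base metal (shear rupture): φR_n = 0.75 × 0.6 × 70 × 0.4375 × 30 = 413.4 kips.
Governing: weld metal.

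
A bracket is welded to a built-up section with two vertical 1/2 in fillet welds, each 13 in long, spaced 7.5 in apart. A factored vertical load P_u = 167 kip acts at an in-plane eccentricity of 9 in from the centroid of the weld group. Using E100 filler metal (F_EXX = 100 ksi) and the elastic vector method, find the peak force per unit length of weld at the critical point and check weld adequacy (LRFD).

Total weld length L_w = 26 in. Treat welds as unit-width lines.
Polar moment about centroid: J = 2[d³/12 + d(b/2)²] = 2[13³/12 + 13×3.75²] = 731.8 in³.
Direct shear f_v = P/L_w = 167 / 26 = 6.423 kip/in (vertical).
Torsion M = P·e = 167 × 9 = 1503 kip·in.
Critical point at (x, y) = (3.75, 6.5) from centroid. f_tx = M·y/J = 13.35 kip/in; f_ty = M·x/J = 7.702 kip/in.
Resultant f_max = √[f_tx² + (f_v + f_ty)²] = √[13.35² + (6.423 + 7.702)²] = 19.44 kip/in.
Capacity per unit length: φr_n = 0.75 × 0.6 × 100 × (0.707 × 0.5) = 15.91 kip/in.
19.44 > 15.91 → NOT adequate.

f_max ≈ 19.4 kip/in; NOT adequate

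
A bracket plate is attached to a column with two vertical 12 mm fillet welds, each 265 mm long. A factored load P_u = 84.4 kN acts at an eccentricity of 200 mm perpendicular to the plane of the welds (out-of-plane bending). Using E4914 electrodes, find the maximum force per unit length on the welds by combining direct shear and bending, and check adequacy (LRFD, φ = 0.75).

E49XX → F_EXX = 490 MPa.
L_w = 2 × 265 = 530 mm; section modulus (unit throat) S = 2 × L²/6 = 23410 mm².
Direct shear f_v = P/L_w = 84.4×10³/530 = 159.2 N/mm.
Moment M = P × e = 84.4×10³ × 200 = 16880000 N·mm; bending f_b = M/S = 721.1 N/mm.
f_max = √(f_v² + f_b²) = √(159.2² + 721.1²) = 738.5 N/mm.
φr_n = 0.75 × 0.6 × 490 × (0.707 × 12) = 1871 N/mm → adequate.

f_max ≈ 738 N/mm; adequate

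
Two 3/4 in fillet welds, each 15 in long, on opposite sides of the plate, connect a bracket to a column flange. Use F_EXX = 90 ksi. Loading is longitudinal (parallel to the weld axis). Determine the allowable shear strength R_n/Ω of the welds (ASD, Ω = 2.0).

Effective throat t_e = 0.707 × 0.75 = 0.5302 in.
Total length L = 30 in; A_we = 0.5302 × 30 = 15.91 in².
F_nw = 0.6 F_EXX = 0.6 × 90 = 54 ksi.
R_n = 54 × 15.91 = 859 kip; R_n/Ω = 859/2.0 = 429.5 kip.

R_n/Ω ≈ 430 kip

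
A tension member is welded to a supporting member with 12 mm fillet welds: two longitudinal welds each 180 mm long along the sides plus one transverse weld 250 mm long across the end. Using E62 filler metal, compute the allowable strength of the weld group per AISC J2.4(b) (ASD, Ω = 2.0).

E62XX → F_EXX = 620 MPa.
t_e = 0.707 × 12 = 8.484 mm.
R_nwl = 0.6 × 620 × 8.484 × 360 × 10⁻³ = 1136 kN (longitudinal, 2 welds).
R_nwt = 0.6 × 620 × 8.484 × 250 × 10⁻³ = 789 kN (transverse, base value).
(i) R_nwl + R_nwt = 1925 kN; (ii) 0.85 R_nwl + 1.5 R_nwt = 2149 kN.
R_n = max = 2149 kN [governs: (ii)]; R_n/Ω = 1075 kN.

R_n/Ω ≈ 1070 kN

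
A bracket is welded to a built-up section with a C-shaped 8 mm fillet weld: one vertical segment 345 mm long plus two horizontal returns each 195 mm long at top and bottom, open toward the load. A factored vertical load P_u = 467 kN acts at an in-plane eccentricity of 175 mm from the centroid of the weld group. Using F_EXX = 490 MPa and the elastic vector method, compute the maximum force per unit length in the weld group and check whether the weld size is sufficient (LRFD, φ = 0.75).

f_max ≈ 1510 N/mm; NOT adequate

Total weld length L_w = 735 mm. Treat welds as unit-width lines.
Centroid: x̄ = 2×195×97.5 / 735 = 51.73 mm from the vertical weld.
Polar moment about centroid: J = I_x + I_y = [345³/12 + 2×195×172.5²] + [345×51.73² + 2(195³/12 + 195×45.77²)] = 18000000 mm³.
Direct shear f_v = P/L_w = 467×10³ / 735 = 635.4 N/mm (vertical).
Torsion M = P·e = 467×10³ × 175 = 81725000 N·mm.
Critical point at (x, y) = (143.3, 172.5) from centroid. f_tx = M·y/J = 783.1 N/mm; f_ty = M·x/J = 650.4 N/mm.
Resultant f_max = √[f_tx² + (f_v + f_ty)²] = √[783.1² + (635.4 + 650.4)²] = 1505 N/mm.
Capacity per unit length: φr_n = 0.75 × 0.6 × 490 × (0.707 × 8) = 1247 N/mm.
1505 > 1247 → NOT adequate.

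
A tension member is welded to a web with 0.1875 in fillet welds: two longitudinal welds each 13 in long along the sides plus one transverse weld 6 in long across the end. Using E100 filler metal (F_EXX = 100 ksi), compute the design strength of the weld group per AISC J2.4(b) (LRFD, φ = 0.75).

t_e = 0.707 × 0.1875 = 0.1326 in.
R_nwl = 0.6 × 100 × 0.1326 × 26 = 206.8 kips (longitudinal, 2 welds).
R_nwt = 0.6 × 100 × 0.1326 × 6 = 47.72 kips (transverse, base value).
(i) R_nwl + R_nwt = 254.5 kips; (ii) 0.85 R_nwl + 1.5 R_nwt = 247.4 kips.
R_n = max = 254.5 kips [governs: (i)]; φR_n = 190.9 kips.

φR_n ≈ 191 kips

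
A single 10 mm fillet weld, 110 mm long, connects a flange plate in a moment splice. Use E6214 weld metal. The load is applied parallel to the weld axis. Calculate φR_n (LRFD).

φR_n ≈ 217 kN

E62XX → F_EXX = 620 MPa.
Effective throat t_e = 0.707 × 10 = 7.07 mm.
Total length L = 110 mm; A_we = 7.07 × 110 = 777.7 mm².
F_nw = 0.6 F_EXX = 0.6 × 620 = 372 MPa.
φR_n = 0.75 × 372 × 777.7 × 10⁻³ = 217 kN.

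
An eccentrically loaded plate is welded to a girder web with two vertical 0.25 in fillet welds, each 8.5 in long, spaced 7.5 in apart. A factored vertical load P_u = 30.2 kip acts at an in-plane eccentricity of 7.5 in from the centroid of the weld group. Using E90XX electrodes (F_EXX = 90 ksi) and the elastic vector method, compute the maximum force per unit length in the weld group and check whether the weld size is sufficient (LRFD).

Total weld length L_w = 17 in. Treat welds as unit-width lines.
Polar moment about centroid: J = 2[d³/12 + d(b/2)²] = 2[8.5³/12 + 8.5×3.75²] = 341.4 in³.
Direct shear f_v = P/L_w = 30.2 / 17 = 1.776 kip/in (vertical).
Torsion M = P·e = 30.2 × 7.5 = 226.5 kip·in.
Critical point at (x, y) = (3.75, 4.25) from centroid. f_tx = M·y/J = 2.82 kip/in; f_ty = M·x/J = 2.488 kip/in.
Resultant f_max = √[f_tx² + (f_v + f_ty)²] = √[2.82² + (1.776 + 2.488)²] = 5.112 kip/in.
Capacity per unit length: φr_n = 0.75 × 0.6 × 90 × (0.707 × 0.25) = 7.158 kip/in.
5.112 ≤ 7.158 → adequate.

f_max ≈ 5.11 kip/in; adequate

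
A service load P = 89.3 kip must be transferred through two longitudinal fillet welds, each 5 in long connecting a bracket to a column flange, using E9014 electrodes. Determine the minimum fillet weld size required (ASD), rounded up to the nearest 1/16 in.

E90XX → F_EXX = 90 ksi.
Total weld length L = 10 in.
Required throat t_e = P × Ω / (0.6 F_EXX × L) = 89.3 × 2.0 / (0.6 × 90 × 10) = 0.3307 in.
Required leg w = t_e / 0.707 = 0.4678 in → use 1/2 in.

w = 1/2 in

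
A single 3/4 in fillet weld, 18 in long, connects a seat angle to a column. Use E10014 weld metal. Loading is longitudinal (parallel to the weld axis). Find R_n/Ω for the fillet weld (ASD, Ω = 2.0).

R_n/Ω ≈ 286 kips

E100XX → F_EXX = 100 ksi.
Effective throat t_e = 0.707 × 0.75 = 0.5302 in.
Total length L = 18 in; A_we = 0.5302 × 18 = 9.544 in².
F_nw = 0.6 F_EXX = 0.6 × 100 = 60 ksi.
R_n = 60 × 9.544 = 572.7 kips; R_n/Ω = 572.7/2.0 = 286.3 kips.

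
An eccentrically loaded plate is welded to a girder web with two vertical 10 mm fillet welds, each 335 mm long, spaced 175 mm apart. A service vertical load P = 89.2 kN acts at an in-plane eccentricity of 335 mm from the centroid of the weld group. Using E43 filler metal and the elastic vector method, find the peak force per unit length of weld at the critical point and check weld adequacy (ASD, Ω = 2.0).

E43XX → F_EXX = 430 MPa.
Total weld length L_w = 670 mm. Treat welds as unit-width lines.
Polar moment about centroid: J = 2[d³/12 + d(b/2)²] = 2[335³/12 + 335×87.5²] = 11400000 mm³.
Direct shear f_v = P/L_w = 89.2×10³ / 670 = 133.1 N/mm (vertical).
Torsion M = P·e = 89.2×10³ × 335 = 29882000 N·mm.
Critical point at (x, y) = (87.5, 167.5) from centroid. f_tx = M·y/J = 439.2 N/mm; f_ty = M·x/J = 229.4 N/mm.
Resultant f_max = √[f_tx² + (f_v + f_ty)²] = √[439.2² + (133.1 + 229.4)²] = 569.5 N/mm.
Capacity per unit length: r_n/Ω = (1/2.0) × 0.6 × 430 × (0.707 × 10) = 912 N/mm.
569.5 ≤ 912 → adequate.

f_max ≈ 570 N/mm; adequate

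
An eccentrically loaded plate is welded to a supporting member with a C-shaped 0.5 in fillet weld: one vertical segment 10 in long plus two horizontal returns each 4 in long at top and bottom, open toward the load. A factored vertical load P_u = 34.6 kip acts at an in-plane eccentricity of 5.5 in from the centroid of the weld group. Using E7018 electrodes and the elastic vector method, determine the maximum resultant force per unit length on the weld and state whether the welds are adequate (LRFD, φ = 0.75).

f_max ≈ 4.89 kip/in; adequate

E70XX → F_EXX = 70 ksi.
Total weld length L_w = 18 in. Treat welds as unit-width lines.
Centroid: x̄ = 2×4×2 / 18 = 0.8889 in from the vertical weld.
Polar moment about centroid: J = I_x + I_y = [10³/12 + 2×4×5²] + [10×0.8889² + 2(4³/12 + 4×1.111²)] = 311.8 in³.
Direct shear f_v = P/L_w = 34.6 / 18 = 1.922 kip/in (vertical).
Torsion M = P·e = 34.6 × 5.5 = 190.3 kip·in.
Critical point at (x, y) = (3.111, 5) from centroid. f_tx = M·y/J = 3.052 kip/in; f_ty = M·x/J = 1.899 kip/in.
Resultant f_max = √[f_tx² + (f_v + f_ty)²] = √[3.052² + (1.922 + 1.899)²] = 4.89 kip/in.
Capacity per unit length: φr_n = 0.75 × 0.6 × 70 × (0.707 × 0.5) = 11.14 kip/in.
4.89 ≤ 11.14 → adequate.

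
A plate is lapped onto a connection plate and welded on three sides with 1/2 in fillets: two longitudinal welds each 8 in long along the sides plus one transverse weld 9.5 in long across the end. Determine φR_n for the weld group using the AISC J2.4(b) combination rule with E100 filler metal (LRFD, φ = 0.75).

φR_n ≈ 443 kip

E100XX → F_EXX = 100 ksi.
t_e = 0.707 × 0.5 = 0.3535 in.
R_nwl = 0.6 × 100 × 0.3535 × 16 = 339.4 kip (longitudinal, 2 welds).
R_nwt = 0.6 × 100 × 0.3535 × 9.5 = 201.5 kip (transverse, base value).
(i) R_nwl + R_nwt = 540.9 kip; (ii) 0.85 R_nwl + 1.5 R_nwt = 590.7 kip.
R_n = max = 590.7 kip [governs: (ii)]; φR_n = 443 kip.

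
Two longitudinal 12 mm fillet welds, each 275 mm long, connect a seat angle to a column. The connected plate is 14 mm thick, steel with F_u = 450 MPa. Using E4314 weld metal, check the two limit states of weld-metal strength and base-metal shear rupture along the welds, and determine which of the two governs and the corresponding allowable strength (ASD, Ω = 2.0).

R_n/Ω ≈ 602 kN (weld metal governs)

E43XX → F_EXX = 430 MPa.
t_e = 0.707 × 12 = 8.484 mm; L = 550 mm.
Weld metal: R_n/Ω = (1/2.0) × 0.6 × 430 × 8.484 × 550 × 10⁻³ = 601.9 kN.
Base metal (shear rupture): R_n/Ω = (1/2.0) × 0.6 × 450 × 14 × 550 × 10⁻³ = 1040 kN.
Governing: weld metal.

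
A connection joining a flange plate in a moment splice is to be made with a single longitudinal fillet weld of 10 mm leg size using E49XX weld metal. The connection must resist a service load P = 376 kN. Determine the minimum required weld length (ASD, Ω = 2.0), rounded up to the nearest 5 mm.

E49XX → F_EXX = 490 MPa.
Throat t_e = 0.707 × 10 = 7.07 mm.
r_n/Ω = (0.6 × 490 × 7.07) / 2.0 = 1039 N/mm = 1.039 kN/mm.
L_req = P / (r_n/Ω) = 376 / 1.039 = 361.8 mm total.
Round up → use L = 365 mm.

L = 365 mm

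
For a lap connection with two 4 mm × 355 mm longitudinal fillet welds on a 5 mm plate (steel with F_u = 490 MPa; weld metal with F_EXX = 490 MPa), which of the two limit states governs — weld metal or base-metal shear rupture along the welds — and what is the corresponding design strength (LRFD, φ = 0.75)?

φR_n ≈ 443 kN (weld metal governs)

t_e = 0.707 × 4 = 2.828 mm; L = 710 mm.
Weld metal: φR_n = 0.75 × 0.6 × 490 × 2.828 × 710 × 10⁻³ = 442.7 kN.
Base metal (shear rupture): φR_n = 0.75 × 0.6 × 490 × 5 × 710 × 10⁻³ = 782.8 kN.
Governing: weld metal.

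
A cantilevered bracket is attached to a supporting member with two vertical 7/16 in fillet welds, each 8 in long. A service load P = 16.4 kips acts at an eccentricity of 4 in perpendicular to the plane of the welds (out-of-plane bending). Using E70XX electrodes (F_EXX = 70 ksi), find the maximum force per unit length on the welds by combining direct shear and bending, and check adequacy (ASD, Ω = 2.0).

L_w = 2 × 8 = 16 in; section modulus (unit throat) S = 2 × L²/6 = 21.33 in².
Direct shear f_v = P/L_w = 16.4/16 = 1.025 kip/in.
Moment M = P × e = 16.4 × 4 = 65.6 kip·in; bending f_b = M/S = 3.075 kip/in.
f_max = √(f_v² + f_b²) = √(1.025² + 3.075²) = 3.241 kip/in.
r_n/Ω = (1/2.0) × 0.6 × 70 × (0.707 × 0.4375) = 6.496 kip/in → adequate.

f_max ≈ 3.24 kip/in; adequate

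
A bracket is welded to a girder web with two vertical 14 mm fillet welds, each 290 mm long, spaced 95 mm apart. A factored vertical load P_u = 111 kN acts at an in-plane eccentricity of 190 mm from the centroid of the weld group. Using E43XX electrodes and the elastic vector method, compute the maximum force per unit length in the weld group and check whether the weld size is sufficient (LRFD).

f_max ≈ 683 N/mm; adequate

E43XX → F_EXX = 430 MPa.
Total weld length L_w = 580 mm. Treat welds as unit-width lines.
Polar moment about centroid: J = 2[d³/12 + d(b/2)²] = 2[290³/12 + 290×47.5²] = 5373000 mm³.
Direct shear f_v = P/L_w = 111×10³ / 580 = 191.4 N/mm (vertical).
Torsion M = P·e = 111×10³ × 190 = 21090000 N·mm.
Critical point at (x, y) = (47.5, 145) from centroid. f_tx = M·y/J = 569.1 N/mm; f_ty = M·x/J = 186.4 N/mm.
Resultant f_max = √[f_tx² + (f_v + f_ty)²] = √[569.1² + (191.4 + 186.4)²] = 683.1 N/mm.
Capacity per unit length: φr_n = 0.75 × 0.6 × 430 × (0.707 × 14) = 1915 N/mm.
683.1 ≤ 1915 → adequate.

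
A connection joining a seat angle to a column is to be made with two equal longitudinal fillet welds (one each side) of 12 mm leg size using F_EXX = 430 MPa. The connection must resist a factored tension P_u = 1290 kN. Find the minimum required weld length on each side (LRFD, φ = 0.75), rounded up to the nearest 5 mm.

L = 395 mm on each side

Throat t_e = 0.707 × 12 = 8.484 mm.
φr_n = 0.75 × 0.6 × 430 × 8.484 × 10⁻³ = 1.642 kN/mm.
L_req = P_u / φr_n = 1290 / 1.642 = 785.8 mm total.
Per side: 785.8 / 2 = 392.9 mm.
Round up → use L = 395 mm on each side.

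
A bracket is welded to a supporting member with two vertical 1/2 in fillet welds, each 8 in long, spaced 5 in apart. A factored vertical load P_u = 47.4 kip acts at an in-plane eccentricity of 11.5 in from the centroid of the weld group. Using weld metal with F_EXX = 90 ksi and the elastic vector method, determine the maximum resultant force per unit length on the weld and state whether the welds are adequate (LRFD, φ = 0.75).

Total weld length L_w = 16 in. Treat welds as unit-width lines.
Polar moment about centroid: J = 2[d³/12 + d(b/2)²] = 2[8³/12 + 8×2.5²] = 185.3 in³.
Direct shear f_v = P/L_w = 47.4 / 16 = 2.962 kip/in (vertical).
Torsion M = P·e = 47.4 × 11.5 = 545.1 kip·in.
Critical point at (x, y) = (2.5, 4) from centroid. f_tx = M·y/J = 11.76 kip/in; f_ty = M·x/J = 7.353 kip/in.
Resultant f_max = √[f_tx² + (f_v + f_ty)²] = √[11.76² + (2.962 + 7.353)²] = 15.65 kip/in.
Capacity per unit length: φr_n = 0.75 × 0.6 × 90 × (0.707 × 0.5) = 14.32 kip/in.
15.65 > 14.32 → NOT adequate.

f_max ≈ 15.6 kip/in; NOT adequate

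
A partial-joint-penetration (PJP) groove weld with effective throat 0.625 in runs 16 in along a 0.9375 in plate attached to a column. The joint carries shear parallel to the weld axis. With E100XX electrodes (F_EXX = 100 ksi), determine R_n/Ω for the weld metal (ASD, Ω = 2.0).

R_n/Ω ≈ 300 kip

Effective throat (given) t_e = 0.625 in.
A_we = 0.625 × 16 = 10 in².
F_nw = 0.6 F_EXX = 60 ksi.
R_n/Ω = (60 × 10) / 2.0 = 300 kip.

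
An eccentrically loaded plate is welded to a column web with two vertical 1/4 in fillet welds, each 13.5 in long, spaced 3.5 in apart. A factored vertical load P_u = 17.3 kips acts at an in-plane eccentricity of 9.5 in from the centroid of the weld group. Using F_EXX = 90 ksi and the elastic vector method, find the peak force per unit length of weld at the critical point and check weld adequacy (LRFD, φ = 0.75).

Total weld length L_w = 27 in. Treat welds as unit-width lines.
Polar moment about centroid: J = 2[d³/12 + d(b/2)²] = 2[13.5³/12 + 13.5×1.75²] = 492.8 in³.
Direct shear f_v = P/L_w = 17.3 / 27 = 0.6407 kip/in (vertical).
Torsion M = P·e = 17.3 × 9.5 = 164.35 kip·in.
Critical point at (x, y) = (1.75, 6.75) from centroid. f_tx = M·y/J = 2.251 kip/in; f_ty = M·x/J = 0.5837 kip/in.
Resultant f_max = √[f_tx² + (f_v + f_ty)²] = √[2.251² + (0.6407 + 0.5837)²] = 2.563 kip/in.
Capacity per unit length: φr_n = 0.75 × 0.6 × 90 × (0.707 × 0.25) = 7.158 kip/in.
2.563 ≤ 7.158 → adequate.

f_max ≈ 2.56 kip/in; adequate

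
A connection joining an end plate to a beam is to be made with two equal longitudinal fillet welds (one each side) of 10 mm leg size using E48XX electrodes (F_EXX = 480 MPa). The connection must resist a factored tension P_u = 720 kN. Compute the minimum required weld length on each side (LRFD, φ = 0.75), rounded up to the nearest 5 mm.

L = 240 mm on each side

Throat t_e = 0.707 × 10 = 7.07 mm.
φr_n = 0.75 × 0.6 × 480 × 7.07 × 10⁻³ = 1.527 kN/mm.
L_req = P_u / φr_n = 720 / 1.527 = 471.5 mm total.
Per side: 471.5 / 2 = 235.7 mm.
Round up → use L = 240 mm on each side.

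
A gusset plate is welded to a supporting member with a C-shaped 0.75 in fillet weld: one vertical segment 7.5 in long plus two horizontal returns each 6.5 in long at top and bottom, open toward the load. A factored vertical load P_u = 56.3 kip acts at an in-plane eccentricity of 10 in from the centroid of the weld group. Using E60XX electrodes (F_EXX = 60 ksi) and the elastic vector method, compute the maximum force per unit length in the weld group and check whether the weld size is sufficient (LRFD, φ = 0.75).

f_max ≈ 12.6 kip/in; adequate

Total weld length L_w = 20.5 in. Treat welds as unit-width lines.
Centroid: x̄ = 2×6.5×3.25 / 20.5 = 2.061 in from the vertical weld.
Polar moment about centroid: J = I_x + I_y = [7.5³/12 + 2×6.5×3.75²] + [7.5×2.061² + 2(6.5³/12 + 6.5×1.189²)] = 314 in³.
Direct shear f_v = P/L_w = 56.3 / 20.5 = 2.746 kip/in (vertical).
Torsion M = P·e = 56.3 × 10 = 563 kip·in.
Critical point at (x, y) = (4.439, 3.75) from centroid. f_tx = M·y/J = 6.724 kip/in; f_ty = M·x/J = 7.96 kip/in.
Resultant f_max = √[f_tx² + (f_v + f_ty)²] = √[6.724² + (2.746 + 7.96)²] = 12.64 kip/in.
Capacity per unit length: φr_n = 0.75 × 0.6 × 60 × (0.707 × 0.75) = 14.32 kip/in.
12.64 ≤ 14.32 → adequate.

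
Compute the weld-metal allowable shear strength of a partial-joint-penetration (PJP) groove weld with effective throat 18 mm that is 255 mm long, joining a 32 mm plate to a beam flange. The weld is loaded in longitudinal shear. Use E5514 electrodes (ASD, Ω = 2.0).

R_n/Ω ≈ 757 kN

E55XX → F_EXX = 550 MPa.
Effective throat (given) t_e = 18 mm.
A_we = 18 × 255 = 4590 mm².
F_nw = 0.6 F_EXX = 330 MPa.
R_n/Ω = (330 × 4590) / 2.0 × 10⁻³ = 757.4 kN.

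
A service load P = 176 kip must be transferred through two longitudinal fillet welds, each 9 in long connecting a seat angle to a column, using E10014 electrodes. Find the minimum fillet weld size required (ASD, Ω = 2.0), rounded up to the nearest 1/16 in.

E100XX → F_EXX = 100 ksi.
Total weld length L = 18 in.
Required throat t_e = P × Ω / (0.6 F_EXX × L) = 176 × 2.0 / (0.6 × 100 × 18) = 0.3259 in.
Required leg w = t_e / 0.707 = 0.461 in → use 1/2 in.

w = 1/2 in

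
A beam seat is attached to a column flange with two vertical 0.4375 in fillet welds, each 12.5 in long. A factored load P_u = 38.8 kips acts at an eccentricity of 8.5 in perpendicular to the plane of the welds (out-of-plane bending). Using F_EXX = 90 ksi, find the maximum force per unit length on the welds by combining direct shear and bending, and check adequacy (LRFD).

f_max ≈ 6.52 kip/in; adequate

L_w = 2 × 12.5 = 25 in; section modulus (unit throat) S = 2 × L²/6 = 52.08 in².
Direct shear f_v = P/L_w = 38.8/25 = 1.552 kip/in.
Moment M = P × e = 38.8 × 8.5 = 329.8 kip·in; bending f_b = M/S = 6.332 kip/in.
f_max = √(f_v² + f_b²) = √(1.552² + 6.332²) = 6.52 kip/in.
φr_n = 0.75 × 0.6 × 90 × (0.707 × 0.4375) = 12.53 kip/in → adequate.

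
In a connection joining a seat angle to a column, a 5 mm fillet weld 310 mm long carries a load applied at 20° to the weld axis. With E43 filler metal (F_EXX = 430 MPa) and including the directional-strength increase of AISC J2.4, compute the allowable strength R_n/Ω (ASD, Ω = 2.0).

R_n/Ω ≈ 156 kN

t_e = 0.707 × 5 = 3.535 mm; A_we = 3.535 × 310 = 1096 mm².
Directional factor: 1.0 + 0.5 sin^1.5(20°) = 1.1.
F_nw = 0.6 × 430 × 1.1 = 283.8 MPa.
R_n/Ω = (283.8 × 1096) / 2.0 × 10⁻³ = 155.5 kN.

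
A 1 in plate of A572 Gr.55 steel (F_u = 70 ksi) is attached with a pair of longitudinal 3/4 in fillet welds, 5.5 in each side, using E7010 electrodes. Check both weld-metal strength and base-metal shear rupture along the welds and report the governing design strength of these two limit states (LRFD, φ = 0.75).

E70XX → F_EXX = 70 ksi.
t_e = 0.707 × 0.75 = 0.5302 in; L = 11 in.
Weld metal: φR_n = 0.75 × 0.6 × 70 × 0.5302 × 11 = 183.7 kips.
Base metal (shear rupture): φR_n = 0.75 × 0.6 × 70 × 1 × 11 = 346.5 kips.
Governing: weld metal.

φR_n ≈ 184 kips (weld metal governs)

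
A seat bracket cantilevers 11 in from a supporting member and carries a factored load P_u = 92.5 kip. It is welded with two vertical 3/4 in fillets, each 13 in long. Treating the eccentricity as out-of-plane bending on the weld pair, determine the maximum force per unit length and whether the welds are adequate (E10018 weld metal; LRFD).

f_max ≈ 18.4 kip/in; adequate

E100XX → F_EXX = 100 ksi.
L_w = 2 × 13 = 26 in; section modulus (unit throat) S = 2 × L²/6 = 56.33 in².
Direct shear f_v = P/L_w = 92.5/26 = 3.558 kip/in.
Moment M = P × e = 92.5 × 11 = 1017.5 kip·in; bending f_b = M/S = 18.06 kip/in.
f_max = √(f_v² + f_b²) = √(3.558² + 18.06²) = 18.41 kip/in.
φr_n = 0.75 × 0.6 × 100 × (0.707 × 0.75) = 23.86 kip/in → adequate.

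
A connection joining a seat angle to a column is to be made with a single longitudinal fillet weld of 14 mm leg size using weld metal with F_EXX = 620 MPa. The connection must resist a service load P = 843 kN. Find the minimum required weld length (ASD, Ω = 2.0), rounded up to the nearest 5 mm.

L = 460 mm

Throat t_e = 0.707 × 14 = 9.898 mm.
r_n/Ω = (0.6 × 620 × 9.898) / 2.0 = 1841 N/mm = 1.841 kN/mm.
L_req = P / (r_n/Ω) = 843 / 1.841 = 457.9 mm total.
Round up → use L = 460 mm.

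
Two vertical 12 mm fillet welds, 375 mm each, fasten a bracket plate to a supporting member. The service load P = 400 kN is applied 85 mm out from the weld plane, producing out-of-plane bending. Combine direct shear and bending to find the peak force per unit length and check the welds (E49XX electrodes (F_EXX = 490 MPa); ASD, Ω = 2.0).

L_w = 2 × 375 = 750 mm; section modulus (unit throat) S = 2 × L²/6 = 46880 mm².
Direct shear f_v = P/L_w = 400×10³/750 = 533.3 N/mm.
Moment M = P × e = 400×10³ × 85 = 34000000 N·mm; bending f_b = M/S = 725.3 N/mm.
f_max = √(f_v² + f_b²) = √(533.3² + 725.3²) = 900.3 N/mm.
r_n/Ω = (1/2.0) × 0.6 × 490 × (0.707 × 12) = 1247 N/mm → adequate.

f_max ≈ 900 N/mm; adequate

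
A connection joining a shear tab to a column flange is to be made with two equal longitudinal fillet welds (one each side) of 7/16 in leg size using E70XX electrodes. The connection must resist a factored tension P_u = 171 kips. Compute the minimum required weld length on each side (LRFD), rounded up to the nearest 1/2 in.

L = 9 in on each side

E70XX → F_EXX = 70 ksi.
Throat t_e = 0.707 × 0.4375 = 0.3093 in.
φr_n = 0.75 × 0.6 × 70 × 0.3093 = 9.743 kips/in.
L_req = P_u / φr_n = 171 / 9.743 = 17.55 in total.
Per side: 17.55 / 2 = 8.775 in.
Round up → use L = 9 in on each side.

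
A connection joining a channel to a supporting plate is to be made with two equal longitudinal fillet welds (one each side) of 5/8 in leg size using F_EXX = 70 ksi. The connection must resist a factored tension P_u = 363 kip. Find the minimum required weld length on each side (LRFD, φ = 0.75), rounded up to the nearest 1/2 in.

Throat t_e = 0.707 × 0.625 = 0.4419 in.
φr_n = 0.75 × 0.6 × 70 × 0.4419 = 13.92 kip/in.
L_req = P_u / φr_n = 363 / 13.92 = 26.08 in total.
Per side: 26.08 / 2 = 13.04 in.
Round up → use L = 13.5 in on each side.

L = 13.5 in on each side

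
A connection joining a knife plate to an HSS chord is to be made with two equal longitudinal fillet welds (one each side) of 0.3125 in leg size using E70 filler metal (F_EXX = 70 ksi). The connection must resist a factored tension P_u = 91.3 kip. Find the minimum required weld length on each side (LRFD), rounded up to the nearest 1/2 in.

Throat t_e = 0.707 × 0.3125 = 0.2209 in.
φr_n = 0.75 × 0.6 × 70 × 0.2209 = 6.96 kip/in.
L_req = P_u / φr_n = 91.3 / 6.96 = 13.12 in total.
Per side: 13.12 / 2 = 6.559 in.
Round up → use L = 7 in on each side.

L = 7 in on each side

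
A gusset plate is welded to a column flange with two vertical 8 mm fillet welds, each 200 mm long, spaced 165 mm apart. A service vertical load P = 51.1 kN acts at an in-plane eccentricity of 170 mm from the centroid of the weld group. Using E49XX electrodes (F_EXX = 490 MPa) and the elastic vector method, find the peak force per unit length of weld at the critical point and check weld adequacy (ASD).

Total weld length L_w = 400 mm. Treat welds as unit-width lines.
Polar moment about centroid: J = 2[d³/12 + d(b/2)²] = 2[200³/12 + 200×82.5²] = 4056000 mm³.
Direct shear f_v = P/L_w = 51.1×10³ / 400 = 127.8 N/mm (vertical).
Torsion M = P·e = 51.1×10³ × 170 = 8687000 N·mm.
Critical point at (x, y) = (82.5, 100) from centroid. f_tx = M·y/J = 214.2 N/mm; f_ty = M·x/J = 176.7 N/mm.
Resultant f_max = √[f_tx² + (f_v + f_ty)²] = √[214.2² + (127.8 + 176.7)²] = 372.2 N/mm.
Capacity per unit length: r_n/Ω = (1/2.0) × 0.6 × 490 × (0.707 × 8) = 831.4 N/mm.
372.2 ≤ 831.4 → adequate.

f_max ≈ 372 N/mm; adequate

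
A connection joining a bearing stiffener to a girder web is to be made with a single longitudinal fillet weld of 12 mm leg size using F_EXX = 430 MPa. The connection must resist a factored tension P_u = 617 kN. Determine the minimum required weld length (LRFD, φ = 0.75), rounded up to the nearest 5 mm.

L = 380 mm

Throat t_e = 0.707 × 12 = 8.484 mm.
φr_n = 0.75 × 0.6 × 430 × 8.484 × 10⁻³ = 1.642 kN/mm.
L_req = P_u / φr_n = 617 / 1.642 = 375.8 mm total.
Round up → use L = 380 mm.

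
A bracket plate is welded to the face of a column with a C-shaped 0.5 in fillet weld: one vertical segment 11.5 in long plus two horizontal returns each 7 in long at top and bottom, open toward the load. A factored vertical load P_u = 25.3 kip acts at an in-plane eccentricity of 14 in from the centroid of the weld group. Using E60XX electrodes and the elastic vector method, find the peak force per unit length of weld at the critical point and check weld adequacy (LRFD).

f_max ≈ 4.47 kip/in; adequate

E60XX → F_EXX = 60 ksi.
Total weld length L_w = 25.5 in. Treat welds as unit-width lines.
Centroid: x̄ = 2×7×3.5 / 25.5 = 1.922 in from the vertical weld.
Polar moment about centroid: J = I_x + I_y = [11.5³/12 + 2×7×5.75²] + [11.5×1.922² + 2(7³/12 + 7×1.578²)] = 724.1 in³.
Direct shear f_v = P/L_w = 25.3 / 25.5 = 0.9922 kip/in (vertical).
Torsion M = P·e = 25.3 × 14 = 354.2 kip·in.
Critical point at (x, y) = (5.078, 5.75) from centroid. f_tx = M·y/J = 2.813 kip/in; f_ty = M·x/J = 2.484 kip/in.
Resultant f_max = √[f_tx² + (f_v + f_ty)²] = √[2.813² + (0.9922 + 2.484)²] = 4.472 kip/in.
Capacity per unit length: φr_n = 0.75 × 0.6 × 60 × (0.707 × 0.5) = 9.544 kip/in.
4.472 ≤ 9.544 → adequate.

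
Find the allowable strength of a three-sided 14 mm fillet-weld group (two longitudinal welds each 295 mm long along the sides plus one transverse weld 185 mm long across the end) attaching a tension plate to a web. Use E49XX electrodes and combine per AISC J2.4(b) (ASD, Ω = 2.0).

E49XX → F_EXX = 490 MPa.
t_e = 0.707 × 14 = 9.898 mm.
R_nwl = 0.6 × 490 × 9.898 × 590 × 10⁻³ = 1717 kN (longitudinal, 2 welds).
R_nwt = 0.6 × 490 × 9.898 × 185 × 10⁻³ = 538.4 kN (transverse, base value).
(i) R_nwl + R_nwt = 2255 kN; (ii) 0.85 R_nwl + 1.5 R_nwt = 2267 kN.
R_n = max = 2267 kN [governs: (ii)]; R_n/Ω = 1133 kN.

R_n/Ω ≈ 1130 kN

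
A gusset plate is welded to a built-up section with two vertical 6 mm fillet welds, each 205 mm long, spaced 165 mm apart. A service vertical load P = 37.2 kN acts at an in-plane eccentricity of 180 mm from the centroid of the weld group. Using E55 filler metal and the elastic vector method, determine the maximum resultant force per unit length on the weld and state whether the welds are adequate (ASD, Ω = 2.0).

E55XX → F_EXX = 550 MPa.
Total weld length L_w = 410 mm. Treat welds as unit-width lines.
Polar moment about centroid: J = 2[d³/12 + d(b/2)²] = 2[205³/12 + 205×82.5²] = 4226000 mm³.
Direct shear f_v = P/L_w = 37.2×10³ / 410 = 90.73 N/mm (vertical).
Torsion M = P·e = 37.2×10³ × 180 = 6696000 N·mm.
Critical point at (x, y) = (82.5, 102.5) from centroid. f_tx = M·y/J = 162.4 N/mm; f_ty = M·x/J = 130.7 N/mm.
Resultant f_max = √[f_tx² + (f_v + f_ty)²] = √[162.4² + (90.73 + 130.7)²] = 274.6 N/mm.
Capacity per unit length: r_n/Ω = (1/2.0) × 0.6 × 550 × (0.707 × 6) = 699.9 N/mm.
274.6 ≤ 699.9 → adequate.

f_max ≈ 275 N/mm; adequate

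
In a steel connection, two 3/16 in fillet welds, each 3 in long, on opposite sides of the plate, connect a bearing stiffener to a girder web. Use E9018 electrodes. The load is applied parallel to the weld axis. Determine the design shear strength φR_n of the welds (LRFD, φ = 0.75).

φR_n ≈ 32.2 kip

E90XX → F_EXX = 90 ksi.
Effective throat t_e = 0.707 × 0.1875 = 0.1326 in.
Total length L = 6 in; A_we = 0.1326 × 6 = 0.7954 in².
F_nw = 0.6 F_EXX = 0.6 × 90 = 54 ksi.
φR_n = 0.75 × 54 × 0.7954 = 32.21 kip.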